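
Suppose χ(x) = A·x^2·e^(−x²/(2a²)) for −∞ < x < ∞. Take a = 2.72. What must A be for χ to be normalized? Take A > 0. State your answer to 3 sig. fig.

A ≈ 0.0711

We need A² ∫|f|² dx = 1, taking the integral from −∞ to ∞.
Using the Gaussian integral ∫_{−∞}^{∞} e^(−αx²) dx = √(π/α), carrying out the integral gives A² · 3·√(π)·a^5/4.
Substituting a = 2.72 gives A² = 0.005053, so A = 0.07108.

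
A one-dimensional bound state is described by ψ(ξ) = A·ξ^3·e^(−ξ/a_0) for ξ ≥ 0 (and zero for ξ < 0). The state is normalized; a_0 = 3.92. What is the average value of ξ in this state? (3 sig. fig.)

⟨ξ⟩ = ∫ ξ |ψ|² dξ over the full domain.
With ∫₀^∞ ξ^7 e^(−αξ) dξ = 7!/α^8, since the A² factors cancel between numerator and denominator, ⟨ξ⟩ = 7·a_0/2.
Putting a_0 = 3.92 gives 13.72.

⟨ξ⟩ ≈ 13.7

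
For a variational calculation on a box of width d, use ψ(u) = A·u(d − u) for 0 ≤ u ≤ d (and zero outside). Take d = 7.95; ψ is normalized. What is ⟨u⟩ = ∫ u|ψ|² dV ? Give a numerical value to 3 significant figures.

⟨u⟩ ≈ 3.98

The expectation value is the |ψ|²-weighted average of u: ∫ u|ψ|² du.
Expanding the polynomial and integrating term by term, since the A² factors cancel between numerator and denominator, ⟨u⟩ = d/2.
With d = 7.95, ⟨u⟩ = 3.975.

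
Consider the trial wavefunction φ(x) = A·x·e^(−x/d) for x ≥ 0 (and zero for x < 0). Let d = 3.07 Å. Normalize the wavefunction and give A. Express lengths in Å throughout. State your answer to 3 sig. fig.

Normalization requires ∫|φ|² dx = 1, integrated from 0 to ∞.
Carrying out the integral gives A² · d^3/4.
Hence A² = 1/[d^3/4].
Substituting d = 3.07 gives A² = 0.1382, so A = 0.3718.

A ≈ 0.372 Å^(-3/2)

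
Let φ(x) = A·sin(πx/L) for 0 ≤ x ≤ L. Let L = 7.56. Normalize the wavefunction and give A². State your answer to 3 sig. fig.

Normalization requires ∫|φ|² dx = 1, integrated from 0 to L.
Using sin²θ = (1 − cos 2θ)/2, ∫|φ|² dx = A²·(L/2).
So A² = (L/2)^(−1).
With L = 7.56: A² = 0.2646 and A = 0.5143.

A^2 ≈ 0.265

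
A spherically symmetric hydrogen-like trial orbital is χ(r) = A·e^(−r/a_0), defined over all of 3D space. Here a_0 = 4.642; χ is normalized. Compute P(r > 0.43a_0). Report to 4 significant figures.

P ≈ 0.9436

P = ∫ |χ|² 4πr² dr over r > 0.43a_0.
Normalization gives A² = 1/(π·a_0^3).
In terms of u = r/a_0 (A², 4π and the length scale all cancel between numerator and denominator), P = [∫_{0.43}^{∞} u^2·e^(-2·u) du] / [∫_{0}^{∞} u^2·e^(-2·u) du].
Using ∫ u^2·e^(-2·u) du = -(2·u^2 + 2·u + 1)·e^(-2·u)/4, the numerator is ≈ 0.235892 and the denominator is 1/4.
This evaluates to P = 0.94357.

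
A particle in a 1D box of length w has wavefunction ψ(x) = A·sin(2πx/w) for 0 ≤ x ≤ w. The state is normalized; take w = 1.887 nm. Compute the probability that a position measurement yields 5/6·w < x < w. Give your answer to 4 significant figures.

P ≈ 0.09775

P = ∫_{5/6·w}^{w} |ψ(x)|² dx.
The normalization integral ∫|ψ|²dx over the whole domain equals w/2·A², and A² cancels in the ratio.
In terms of u = x/w (A² and the length scale cancel between numerator and denominator), P = [∫_{5/6}^{1} sin(2·π·u)^2 du] / [∫_{0}^{1} sin(2·π·u)^2 du].
Using ∫ sin(2·π·u)^2 du = u/2 - sin(4·π·u)/(8·π), the numerator is -√(3)/(16·π) + 1/12 and the denominator is 1/2.
This works out to P = (-√(3)/8 + π/6)/π.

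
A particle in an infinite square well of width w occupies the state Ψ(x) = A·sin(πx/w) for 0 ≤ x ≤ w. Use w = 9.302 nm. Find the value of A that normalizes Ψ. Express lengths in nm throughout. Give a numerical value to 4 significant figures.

A ≈ 0.4637 nm^(-1/2)

We need A² ∫|f|² dx = 1, taking the integral from 0 to w.
With ∫₀^w sin²(nπx/w) dx = w/2, the integral (without the A² prefactor) comes out to w/2.
Substituting w = 9.302 gives A² = 0.21501, so A = 0.46369.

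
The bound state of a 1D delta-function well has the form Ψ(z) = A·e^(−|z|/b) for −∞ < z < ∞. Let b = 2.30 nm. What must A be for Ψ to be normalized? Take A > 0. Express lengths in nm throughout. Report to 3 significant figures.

A ≈ 0.659 nm^(-1/2)

Require ∫ |Ψ|² dz = 1 over the whole domain.
With ∫₀^∞ z^0 e^(−αz) dz = 0!/α^1, the integral (without the A² prefactor) comes out to b.
Setting this equal to 1 gives A² = 1/(b).
Substituting b = 2.30 gives A² = 0.4348, so A = 0.6594.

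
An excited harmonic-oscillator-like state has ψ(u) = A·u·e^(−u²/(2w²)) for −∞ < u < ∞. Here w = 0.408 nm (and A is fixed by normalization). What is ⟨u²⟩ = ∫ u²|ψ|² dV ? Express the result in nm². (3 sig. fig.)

The expectation value is the |ψ|²-weighted average of u^2: ∫ u^2|ψ|² du.
Using the Gaussian integral ∫_{−∞}^{∞} e^(−αu²) du = √(π/α), the ratio of the moment integral to the normalization integral gives ⟨u²⟩ = 3·w^2/2.
With w = 0.408, ⟨u^2⟩ = 0.2497.

⟨u^2⟩ ≈ 0.250 nm^2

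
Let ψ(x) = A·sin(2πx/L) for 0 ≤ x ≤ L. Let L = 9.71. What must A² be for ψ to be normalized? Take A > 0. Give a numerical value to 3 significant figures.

A^2 ≈ 0.206

The normalization condition is ∫|ψ|² dx = 1 from 0 to L.
Carrying out the integral gives A² · L/2.
Hence A² = 1/[L/2].
Plugging in L = 9.71 yields A = 0.4538.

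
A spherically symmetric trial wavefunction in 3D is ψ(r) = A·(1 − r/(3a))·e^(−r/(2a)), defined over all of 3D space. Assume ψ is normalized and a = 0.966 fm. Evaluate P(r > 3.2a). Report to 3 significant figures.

P ≈ 0.647

With dV = 4πr²dr, the probability is ∫|ψ|² dV over r > 3.2a.
A² is fixed by ∫₀^∞ 4πr²|ψ|² dr = 1, i.e. A² = (8·π·a^3/3)^(−1).
In terms of u = r/a (A², 4π and the length scale all cancel between numerator and denominator), P = [∫_{3.2}^{∞} u^2·(1 - u/3)^2·e^(-u) du] / [∫_{0}^{∞} u^2·(1 - u/3)^2·e^(-u) du].
Using ∫ u^2·(1 - u/3)^2·e^(-u) du = (-u^4 + 2·u^3 - 3·u^2 - 6·u - 6)·e^(-u)/9, the numerator is 6614·e^(-16/5)/625 and the denominator is 2/3.
The region integral divided by the full integral gives P = 0.6470.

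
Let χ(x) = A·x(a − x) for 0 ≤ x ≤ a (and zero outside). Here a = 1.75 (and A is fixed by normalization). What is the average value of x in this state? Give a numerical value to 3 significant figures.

The expectation value is the |χ|²-weighted average of x: ∫ x|χ|² dx.
Expanding the polynomial and integrating term by term, since the A² factors cancel between numerator and denominator, ⟨x⟩ = a/2.
Putting a = 1.75 gives 0.8750.

⟨x⟩ ≈ 0.875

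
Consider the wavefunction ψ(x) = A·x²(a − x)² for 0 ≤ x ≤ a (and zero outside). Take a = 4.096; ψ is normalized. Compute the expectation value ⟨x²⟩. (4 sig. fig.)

⟨x^2⟩ ≈ 4.576

By definition ⟨x²⟩ = ∫ x^2 |ψ(x)|² dx.
The ratio of the moment integral to the normalization integral gives ⟨x²⟩ = 3·a^2/11.
With a = 4.096, ⟨x^2⟩ = 4.5756.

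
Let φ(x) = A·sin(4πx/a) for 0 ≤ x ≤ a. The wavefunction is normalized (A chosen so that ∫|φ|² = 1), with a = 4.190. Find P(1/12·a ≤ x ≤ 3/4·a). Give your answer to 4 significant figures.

|φ|² is the probability density, so P = ∫_{1/12·a}^{3/4·a} |φ|² dx.
The normalization integral ∫|φ|²dx over the whole domain equals a/2·A², and A² cancels in the ratio.
In terms of u = x/a (A² and the length scale cancel between numerator and denominator), P = [∫_{1/12}^{3/4} sin(4·π·u)^2 du] / [∫_{0}^{1} sin(4·π·u)^2 du].
With ∫ sin(4·π·u)^2 du = u/2 - sin(4·π·u)·cos(4·π·u)/(8·π) + C, the region integral is √(3)/(32·π) + 1/3 and the full one is 1/2.
Taking the ratio, P = √(3)/(16·π) + 2/3.

P ≈ 0.7011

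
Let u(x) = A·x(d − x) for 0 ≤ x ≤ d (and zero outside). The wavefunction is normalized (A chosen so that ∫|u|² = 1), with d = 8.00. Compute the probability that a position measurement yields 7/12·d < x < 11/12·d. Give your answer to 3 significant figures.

P ≈ 0.342

P = ∫_{7/12·d}^{11/12·d} |u(x)|² dx.
Since A² = 1/(d^5/30), this is the region integral divided by the full normalization integral.
In terms of t = x/d (A² and the length scale cancel between numerator and denominator), P = [∫_{7/12}^{11/12} t^2·(1 - t)^2 dt] / [∫_{0}^{1} t^2·(1 - t)^2 dt].
With ∫ t^2·(1 - t)^2 dt = t^3·(6·t^2 - 15·t + 10)/30 + C, the region integral is ≈ 0.011384 and the full one is 1/30.
Taking the ratio, P = 0.3415.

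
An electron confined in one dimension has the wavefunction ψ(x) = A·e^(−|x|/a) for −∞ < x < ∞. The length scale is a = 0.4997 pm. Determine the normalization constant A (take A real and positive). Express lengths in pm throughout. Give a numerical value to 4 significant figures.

We need A² ∫|f|² dx = 1, taking the integral from −∞ to ∞.
With ψ = A·e^(−|x|/a), the integral evaluates to A²·[a].
Hence A² = 1/[a].
Substituting a = 0.4997 gives A² = 2.0012, so A = 1.4146.

A ≈ 1.415 pm^(-1/2)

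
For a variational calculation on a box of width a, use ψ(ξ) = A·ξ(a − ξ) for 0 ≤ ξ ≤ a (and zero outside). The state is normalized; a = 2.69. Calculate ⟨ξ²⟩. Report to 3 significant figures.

⟨ξ^2⟩ ≈ 2.07

The expectation value is the |ψ|²-weighted average of ξ^2: ∫ ξ^2|ψ|² dξ.
Expanding the polynomial and integrating term by term, the ratio of the moment integral to the normalization integral gives ⟨ξ²⟩ = 2·a^2/7.
Putting a = 2.69 gives 2.067.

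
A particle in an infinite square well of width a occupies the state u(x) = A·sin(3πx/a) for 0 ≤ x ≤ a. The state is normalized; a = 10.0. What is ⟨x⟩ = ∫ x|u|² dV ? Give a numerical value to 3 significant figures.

⟨x⟩ ≈ 5.00

⟨x⟩ = ∫ x |u|² dx over the full domain.
With ∫₀^a sin²(nπx/a) dx = a/2, evaluating both integrals, ⟨x⟩ = a/2.
With a = 10.0, ⟨x⟩ = 5.000.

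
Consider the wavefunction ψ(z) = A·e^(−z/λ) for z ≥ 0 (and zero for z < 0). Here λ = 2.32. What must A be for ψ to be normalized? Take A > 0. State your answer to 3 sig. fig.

We need A² ∫|f|² dz = 1, taking the integral from 0 to ∞.
Recall ∫₀^∞ z^m e^(−z/β) dz = m!·β^(m+1), ∫|ψ|² dz = A²·(λ/2).
With λ = 2.32: A² = 0.8621 and A = 0.9285.

A ≈ 0.928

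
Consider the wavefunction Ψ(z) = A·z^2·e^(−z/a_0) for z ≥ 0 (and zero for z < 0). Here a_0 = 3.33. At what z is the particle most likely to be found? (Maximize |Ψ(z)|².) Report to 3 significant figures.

The maximum of |Ψ(z)|² occurs where its derivative vanishes.
This gives z = 2·a_0.
With a_0 = 3.33, the most probable position is 6.660.

z ≈ 6.66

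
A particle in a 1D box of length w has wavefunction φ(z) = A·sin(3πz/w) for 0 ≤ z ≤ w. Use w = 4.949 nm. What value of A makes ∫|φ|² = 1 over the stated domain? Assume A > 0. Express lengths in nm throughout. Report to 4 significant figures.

A ≈ 0.6357 nm^(-1/2)

Normalization requires ∫|φ|² dz = 1, integrated from 0 to w.
With φ = A·sin(3πz/w), the integral evaluates to A²·[w/2].
Plugging in w = 4.949 yields A = 0.63571.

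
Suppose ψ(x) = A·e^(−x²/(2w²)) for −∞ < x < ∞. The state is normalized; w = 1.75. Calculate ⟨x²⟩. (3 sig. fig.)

By definition ⟨x²⟩ = ∫ x^2 |ψ(x)|² dx.
The ratio of the moment integral to the normalization integral gives ⟨x²⟩ = w^2/2.
Putting w = 1.75 gives 1.531.

⟨x^2⟩ ≈ 1.53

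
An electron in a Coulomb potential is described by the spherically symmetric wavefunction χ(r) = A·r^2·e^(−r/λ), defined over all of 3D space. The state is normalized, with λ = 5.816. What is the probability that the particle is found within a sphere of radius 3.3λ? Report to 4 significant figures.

Integrate the radial probability density 4πr²|χ|² over r ≤ 3.3λ.
The full normalization integral is A²·[45·π·λ^7/2] = 1, fixing A².
Let u = r/λ; then A², 4π and the length scale all cancel, so P = ∫_{0}^{3.3} u^6·e^(-2·u) du ÷ ∫_{0}^{∞} u^6·e^(-2·u) du.
Using ∫ u^6·e^(-2·u) du = -(4·u^6 + 12·u^5 + 30·u^4 + 60·u^3 + 90·u^2 + 90·u + 45)·e^(-2·u)/8, the numerator is ≈ 2.75153 and the denominator is 45/8.
Taking the ratio yields P = 0.48916.

P ≈ 0.4892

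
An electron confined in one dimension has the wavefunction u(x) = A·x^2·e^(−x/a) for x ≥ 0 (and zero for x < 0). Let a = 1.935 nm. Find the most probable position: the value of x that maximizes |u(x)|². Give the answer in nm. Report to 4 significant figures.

x ≈ 3.870 nm

Set d/dx [|u(x)|²] = 0 and solve for x > 0.
This gives x = 2·a.
With a = 1.935, the most probable position is 3.8700 nm.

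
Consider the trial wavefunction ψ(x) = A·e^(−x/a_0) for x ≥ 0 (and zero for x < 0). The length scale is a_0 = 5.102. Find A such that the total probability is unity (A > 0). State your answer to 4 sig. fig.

Normalization requires ∫|ψ|² dx = 1, integrated from 0 to ∞.
With ψ = A·e^(−x/a_0), the integral evaluates to A²·[a_0/2].
Setting this equal to 1 gives A² = 1/(a_0/2).
Substituting a_0 = 5.102 gives A² = 0.39200, so A = 0.62610.

A ≈ 0.6261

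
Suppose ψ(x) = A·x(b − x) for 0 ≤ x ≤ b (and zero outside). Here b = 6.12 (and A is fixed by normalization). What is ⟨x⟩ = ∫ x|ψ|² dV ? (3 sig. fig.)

By definition ⟨x⟩ = ∫ x |ψ(x)|² dx.
Expanding the polynomial and integrating term by term, since the A² factors cancel between numerator and denominator, ⟨x⟩ = b/2.
Putting b = 6.12 gives 3.060.

⟨x⟩ ≈ 3.06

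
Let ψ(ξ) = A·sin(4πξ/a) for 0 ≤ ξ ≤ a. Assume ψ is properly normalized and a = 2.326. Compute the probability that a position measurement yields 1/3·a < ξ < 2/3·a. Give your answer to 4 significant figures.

The probability is P = ∫ |ψ|² dξ over [1/3·a, 2/3·a].
With A² fixed by ∫|ψ|² = 1, i.e. A² = (a/2)^(−1), substitute and integrate.
Substituting u = ξ/a, A² and the length scale cancel in the ratio: P = ∫_{1/3}^{2/3} sin(4·π·u)^2 du / ∫_{0}^{1} sin(4·π·u)^2 du.
With ∫ sin(4·π·u)^2 du = u/2 - sin(4·π·u)·cos(4·π·u)/(8·π) + C, the region integral is √(3)/(16·π) + 1/6 and the full one is 1/2.
Taking the ratio, P = (√(3)/8 + π/3)/π.

P ≈ 0.4022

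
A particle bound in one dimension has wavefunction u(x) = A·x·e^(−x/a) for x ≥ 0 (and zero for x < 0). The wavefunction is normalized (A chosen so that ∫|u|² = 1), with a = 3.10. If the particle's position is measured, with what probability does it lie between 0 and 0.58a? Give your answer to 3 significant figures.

P ≈ 0.112

|u|² is the probability density, so P = ∫_{0}^{0.58a} |u|² dx.
With A² fixed by ∫|u|² = 1, i.e. A² = (a^3/4)^(−1), substitute and integrate.
Let t = x/a; then A² and the length scale cancel, so P = ∫_{0}^{0.58} t^2·e^(-2·t) dt ÷ ∫_{0}^{∞} t^2·e^(-2·t) dt.
An antiderivative of t^2·e^(-2·t) is -(2·t^2 + 2·t + 1)·e^(-2·t)/4; evaluating from 0 to 0.58 gives 1/4 - 3541·e^(-29/25)/5000, while the full integral is 1/4.
This works out to P = 0.1120.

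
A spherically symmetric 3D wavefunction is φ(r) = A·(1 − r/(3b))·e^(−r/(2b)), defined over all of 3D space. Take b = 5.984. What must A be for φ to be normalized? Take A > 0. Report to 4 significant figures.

A ≈ 0.02360

Normalization requires ∫|φ|² 4πr² dr = 1, integrated from 0 to ∞.
∫|φ|² 4πr² dr = A²·(8·π·b^3/3).
Hence A² = 1/[8·π·b^3/3].
Substituting b = 5.984 gives A² = 0.00055707, so A = 0.023602.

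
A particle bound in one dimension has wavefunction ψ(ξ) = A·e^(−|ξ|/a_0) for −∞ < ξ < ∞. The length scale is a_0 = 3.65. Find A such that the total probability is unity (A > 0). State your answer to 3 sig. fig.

A ≈ 0.523

Normalization requires ∫|ψ|² dξ = 1, integrated from −∞ to ∞.
Using ∫₀^∞ ξⁿ e^(−αξ) dξ = n!/αⁿ⁺¹, ∫|ψ|² dξ = A²·(a_0).
So A² = (a_0)^(−1).
Substituting a_0 = 3.65 gives A² = 0.2740, so A = 0.5234.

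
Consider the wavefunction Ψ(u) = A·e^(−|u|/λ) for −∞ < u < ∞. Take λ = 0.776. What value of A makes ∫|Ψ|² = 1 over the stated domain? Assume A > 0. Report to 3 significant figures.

A ≈ 1.14

Require ∫ |Ψ|² du = 1 over the whole domain.
Using ∫₀^∞ uⁿ e^(−αu) du = n!/αⁿ⁺¹, with Ψ = A·e^(−|u|/λ), the integral evaluates to A²·[λ].
Hence A² = 1/[λ].
With λ = 0.776: A² = 1.289 and A = 1.135.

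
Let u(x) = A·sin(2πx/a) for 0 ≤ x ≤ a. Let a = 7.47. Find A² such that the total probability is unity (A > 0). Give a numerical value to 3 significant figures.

A^2 ≈ 0.268

We need A² ∫|f|² dx = 1, taking the integral from 0 to a.
With ∫₀^a sin²(nπx/a) dx = a/2, ∫|u|² dx = A²·(a/2).
Hence A² = 1/[a/2].
Substituting a = 7.47 gives A² = 0.2677, so A = 0.5174.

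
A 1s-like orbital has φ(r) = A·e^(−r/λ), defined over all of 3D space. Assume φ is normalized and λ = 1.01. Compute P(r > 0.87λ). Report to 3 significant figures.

P = ∫ |φ|² 4πr² dr over r > 0.87λ.
A² is fixed by ∫₀^∞ 4πr²|φ|² dr = 1, i.e. A² = (π·λ^3)^(−1).
In terms of u = r/λ (A², 4π and the length scale all cancel between numerator and denominator), P = [∫_{0.87}^{∞} u^2·e^(-2·u) du] / [∫_{0}^{∞} u^2·e^(-2·u) du].
An antiderivative of u^2·e^(-2·u) is -(2·u^2 + 2·u + 1)·e^(-2·u)/4; evaluating from 0.87 to ∞ gives ≈ 0.18666, while the full integral is 1/4.
Taking the ratio yields P = 0.7466.

P ≈ 0.747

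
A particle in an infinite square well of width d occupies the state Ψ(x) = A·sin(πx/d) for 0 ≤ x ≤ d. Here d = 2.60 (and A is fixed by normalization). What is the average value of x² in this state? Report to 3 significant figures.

⟨x^2⟩ ≈ 1.91

The expectation value is the |Ψ|²-weighted average of x^2: ∫ x^2|Ψ|² dx.
Using sin²θ = (1 − cos 2θ)/2, since the A² factors cancel between numerator and denominator, ⟨x²⟩ = -d^2/(2·π^2) + d^2/3.
Putting d = 2.60 gives 1.911.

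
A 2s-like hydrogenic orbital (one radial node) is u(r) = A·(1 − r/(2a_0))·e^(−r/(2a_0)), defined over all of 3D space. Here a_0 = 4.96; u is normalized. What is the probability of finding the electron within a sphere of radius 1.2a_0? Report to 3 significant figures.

P ≈ 0.0424

P = ∫ |u|² 4πr² dr over r ≤ 1.2a_0.
The full normalization integral is A²·[8·π·a_0^3] = 1, fixing A².
In terms of t = r/a_0 (A², 4π and the length scale all cancel between numerator and denominator), P = [∫_{0}^{1.2} t^2·(1 - t/2)^2·e^(-t) dt] / [∫_{0}^{∞} t^2·(1 - t/2)^2·e^(-t) dt].
Using ∫ t^2·(1 - t/2)^2·e^(-t) dt = -(t^4/4 + t^2 + 2·t + 2)·e^(-t), the numerator is 2 - 3974·e^(-6/5)/625 and the denominator is 2.
This evaluates to P = 0.04244.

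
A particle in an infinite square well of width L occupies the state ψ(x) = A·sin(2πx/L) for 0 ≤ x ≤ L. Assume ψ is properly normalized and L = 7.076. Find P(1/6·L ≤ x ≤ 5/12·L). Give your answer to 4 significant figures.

The probability is P = ∫ |ψ|² dx over [1/6·L, 5/12·L].
The normalization integral ∫|ψ|²dx over the whole domain equals L/2·A², and A² cancels in the ratio.
Substituting u = x/L, A² and the length scale cancel in the ratio: P = ∫_{1/6}^{5/12} sin(2·π·u)^2 du / ∫_{0}^{1} sin(2·π·u)^2 du.
An antiderivative of sin(2·π·u)^2 is u/2 - sin(4·π·u)/(8·π); evaluating from 1/6 to 5/12 gives √(3)/(8·π) + 1/8, while the full integral is 1/2.
This works out to P = (√(3) + π)/(4·π).

P ≈ 0.3878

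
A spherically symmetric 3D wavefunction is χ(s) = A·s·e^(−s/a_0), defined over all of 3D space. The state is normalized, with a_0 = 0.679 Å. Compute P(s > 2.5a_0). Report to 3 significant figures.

P = ∫ |χ|² 4πs² ds over s > 2.5a_0.
The full normalization integral is A²·[3·π·a_0^5] = 1, fixing A².
In terms of u = s/a_0 (A², 4π and the length scale all cancel between numerator and denominator), P = [∫_{2.5}^{∞} u^4·e^(-2·u) du] / [∫_{0}^{∞} u^4·e^(-2·u) du].
With ∫ u^4·e^(-2·u) du = -(u^4/2 + u^3 + 3·u^2/2 + 3·u/2 + 3/4)·e^(-2·u) + C, the region integral is 1569·e^(-5)/32 and the full one is 3/4.
This evaluates to P = 0.4405.

P ≈ 0.440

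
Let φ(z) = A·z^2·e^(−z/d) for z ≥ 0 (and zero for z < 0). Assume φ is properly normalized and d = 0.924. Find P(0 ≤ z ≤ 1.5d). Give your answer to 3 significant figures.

The probability is P = ∫ |φ|² dz over [0, 1.5d].
The normalization integral ∫|φ|²dz over the whole domain equals 3·d^5/4·A², and A² cancels in the ratio.
Let u = z/d; then A² and the length scale cancel, so P = ∫_{0}^{1.5} u^4·e^(-2·u) du ÷ ∫_{0}^{∞} u^4·e^(-2·u) du.
An antiderivative of u^4·e^(-2·u) is -(u^4/2 + u^3 + 3·u^2/2 + 3·u/2 + 3/4)·e^(-2·u); evaluating from 0 to 1.5 gives 3/4 - 393·e^(-3)/32, while the full integral is 3/4.
This works out to P = 0.1847.

P ≈ 0.185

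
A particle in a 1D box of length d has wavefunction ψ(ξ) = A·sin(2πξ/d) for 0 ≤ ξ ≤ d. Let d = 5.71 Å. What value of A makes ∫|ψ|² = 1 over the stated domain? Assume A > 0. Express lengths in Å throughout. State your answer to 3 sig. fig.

A ≈ 0.592 Å^(-1/2)

Normalization requires ∫|ψ|² dξ = 1, integrated from 0 to d.
Using sin²θ = (1 − cos 2θ)/2, the integral (without the A² prefactor) comes out to d/2.
So A² = (d/2)^(−1).
Substituting d = 5.71 gives A² = 0.3503, so A = 0.5918.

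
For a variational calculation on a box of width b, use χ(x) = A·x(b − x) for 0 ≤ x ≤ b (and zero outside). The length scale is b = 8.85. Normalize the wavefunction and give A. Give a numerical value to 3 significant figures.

A ≈ 0.0235

We need A² ∫|f|² dx = 1, taking the integral from 0 to b.
Expanding the polynomial and integrating term by term, with χ = A·x(b − x), the integral evaluates to A²·[b^5/30].
Plugging in b = 8.85 yields A = 0.02351.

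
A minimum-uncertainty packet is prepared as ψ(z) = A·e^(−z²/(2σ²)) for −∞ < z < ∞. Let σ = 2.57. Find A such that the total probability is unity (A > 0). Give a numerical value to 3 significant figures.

A ≈ 0.469

Require ∫ |ψ|² dz = 1 over the whole domain.
With ψ = A·e^(−z²/(2σ²)), the integral evaluates to A²·[√(π)·σ].
So A² = (√(π)·σ)^(−1).
Plugging in σ = 2.57 yields A = 0.4685.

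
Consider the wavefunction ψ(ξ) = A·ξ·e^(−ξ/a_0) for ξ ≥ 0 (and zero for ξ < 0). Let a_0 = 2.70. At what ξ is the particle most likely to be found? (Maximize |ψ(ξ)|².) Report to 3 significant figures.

ξ ≈ 2.70

Differentiate |ψ(ξ)|² with respect to ξ and set to zero.
Solving yields ξ = a_0.
With a_0 = 2.70, the most probable position is 2.700.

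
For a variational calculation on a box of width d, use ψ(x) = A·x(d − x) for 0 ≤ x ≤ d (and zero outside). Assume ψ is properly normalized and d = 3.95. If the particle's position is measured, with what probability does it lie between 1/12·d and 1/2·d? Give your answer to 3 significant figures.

|ψ|² is the probability density, so P = ∫_{1/12·d}^{1/2·d} |ψ|² dx.
With A² fixed by ∫|ψ|² = 1, i.e. A² = (d^5/30)^(−1), substitute and integrate.
Let u = x/d; then A² and the length scale cancel, so P = ∫_{1/12}^{1/2} u^2·(1 - u)^2 du ÷ ∫_{0}^{1} u^2·(1 - u)^2 du.
With ∫ u^2·(1 - u)^2 du = u^3·(6·u^2 - 15·u + 10)/30 + C, the region integral is ≈ 0.016497 and the full one is 1/30.
The result is P = 0.4949.

P ≈ 0.495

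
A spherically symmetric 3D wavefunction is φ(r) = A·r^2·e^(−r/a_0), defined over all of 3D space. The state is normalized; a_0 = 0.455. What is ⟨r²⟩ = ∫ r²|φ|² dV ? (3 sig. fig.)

⟨r^2⟩ ≈ 2.90

The expectation value is the |φ|²-weighted average of r^2: ∫ r^2|φ|² 4πr² dr.
With ∫₀^∞ r^8 e^(−αr) dr = 8!/α^9, the ratio of the moment integral to the normalization integral gives ⟨r²⟩ = 14·a_0^2.
With a_0 = 0.455, ⟨r^2⟩ = 2.898.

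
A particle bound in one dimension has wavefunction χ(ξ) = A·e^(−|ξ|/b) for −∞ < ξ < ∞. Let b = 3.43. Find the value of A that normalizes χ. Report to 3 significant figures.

A ≈ 0.540

Require ∫ |χ|² dξ = 1 over the whole domain.
With ∫₀^∞ ξ^0 e^(−αξ) dξ = 0!/α^1, with χ = A·e^(−|ξ|/b), the integral evaluates to A²·[b].
So A² = (b)^(−1).
Plugging in b = 3.43 yields A = 0.5399.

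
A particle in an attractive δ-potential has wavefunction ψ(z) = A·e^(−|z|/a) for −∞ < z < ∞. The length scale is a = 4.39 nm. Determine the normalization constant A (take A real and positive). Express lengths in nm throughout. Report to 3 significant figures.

We need A² ∫|f|² dz = 1, taking the integral from −∞ to ∞.
With ∫₀^∞ z^0 e^(−αz) dz = 0!/α^1, ∫|ψ|² dz = A²·(a).
So A² = (a)^(−1).
Plugging in a = 4.39 yields A = 0.4773.

A ≈ 0.477 nm^(-1/2)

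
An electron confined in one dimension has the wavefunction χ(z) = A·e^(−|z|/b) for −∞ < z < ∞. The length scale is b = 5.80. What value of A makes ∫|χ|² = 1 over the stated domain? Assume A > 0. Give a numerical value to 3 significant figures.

The normalization condition is ∫|χ|² dz = 1 from −∞ to ∞.
Recall ∫₀^∞ z^m e^(−z/β) dz = m!·β^(m+1), with χ = A·e^(−|z|/b), the integral evaluates to A²·[b].
Setting this equal to 1 gives A² = 1/(b).
Plugging in b = 5.80 yields A = 0.4152.

A ≈ 0.415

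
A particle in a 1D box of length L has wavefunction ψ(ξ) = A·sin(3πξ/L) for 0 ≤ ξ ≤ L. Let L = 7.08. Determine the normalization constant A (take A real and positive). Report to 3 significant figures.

A ≈ 0.531

We need A² ∫|f|² dξ = 1, taking the integral from 0 to L.
Carrying out the integral gives A² · L/2.
Setting this equal to 1 gives A² = 1/(L/2).
Substituting L = 7.08 gives A² = 0.2825, so A = 0.5315.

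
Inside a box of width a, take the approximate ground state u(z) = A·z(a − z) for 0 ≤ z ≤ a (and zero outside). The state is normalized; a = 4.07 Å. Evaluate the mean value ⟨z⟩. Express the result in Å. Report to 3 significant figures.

⟨z⟩ ≈ 2.04 Å

By definition ⟨z⟩ = ∫ z |u(z)|² dz.
Expanding the polynomial and integrating term by term, the ratio of the moment integral to the normalization integral gives ⟨z⟩ = a/2.
With a = 4.07, ⟨z⟩ = 2.035.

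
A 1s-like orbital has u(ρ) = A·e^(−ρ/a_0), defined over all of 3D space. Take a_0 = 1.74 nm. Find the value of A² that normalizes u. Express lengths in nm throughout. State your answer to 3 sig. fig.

Normalization requires ∫|u|² 4πρ² dρ = 1, integrated from 0 to ∞.
With ∫₀^∞ ρ^2 e^(−αρ) dρ = 2!/α^3, the integral (without the A² prefactor) comes out to π·a_0^3.
Setting this equal to 1 gives A² = 1/(π·a_0^3).
Substituting a_0 = 1.74 gives A² = 0.06042, so A = 0.2458.

A^2 ≈ 0.0604 nm^(-3)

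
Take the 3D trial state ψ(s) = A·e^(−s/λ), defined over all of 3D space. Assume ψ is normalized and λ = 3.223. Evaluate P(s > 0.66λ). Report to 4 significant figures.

P ≈ 0.8525

Integrate the radial probability density 4πs²|ψ|² over s > 0.66λ.
Normalization gives A² = 1/(π·λ^3).
In terms of u = s/λ (A², 4π and the length scale all cancel between numerator and denominator), P = [∫_{0.66}^{∞} u^2·e^(-2·u) du] / [∫_{0}^{∞} u^2·e^(-2·u) du].
Using ∫ u^2·e^(-2·u) du = -(2·u^2 + 2·u + 1)·e^(-2·u)/4, the numerator is 3989·e^(-33/25)/5000 and the denominator is 1/4.
The region integral divided by the full integral gives P = 0.85248.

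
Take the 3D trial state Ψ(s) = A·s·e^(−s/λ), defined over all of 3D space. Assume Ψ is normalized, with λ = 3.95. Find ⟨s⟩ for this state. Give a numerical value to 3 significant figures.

⟨s⟩ ≈ 9.88

The expectation value is the |Ψ|²-weighted average of s: ∫ s|Ψ|² 4πs² ds.
Evaluating both integrals, ⟨s⟩ = 5·λ/2.
Putting λ = 3.95 gives 9.875.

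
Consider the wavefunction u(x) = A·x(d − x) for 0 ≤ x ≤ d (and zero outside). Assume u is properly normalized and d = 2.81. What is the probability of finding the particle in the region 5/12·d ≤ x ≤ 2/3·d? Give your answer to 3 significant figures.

|u|² is the probability density, so P = ∫_{5/12·d}^{2/3·d} |u|² dx.
Since A² = 1/(d^5/30), this is the region integral divided by the full normalization integral.
Substituting t = x/d, A² and the length scale cancel in the ratio: P = ∫_{5/12}^{2/3} t^2·(1 - t)^2 dt / ∫_{0}^{1} t^2·(1 - t)^2 dt.
With ∫ t^2·(1 - t)^2 dt = t^3·(6·t^2 - 15·t + 10)/30 + C, the region integral is ≈ 0.014783 and the full one is 1/30.
The result is P = 0.4435.

P ≈ 0.444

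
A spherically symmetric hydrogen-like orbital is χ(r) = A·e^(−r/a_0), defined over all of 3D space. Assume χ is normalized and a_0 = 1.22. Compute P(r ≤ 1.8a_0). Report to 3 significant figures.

P = ∫ |χ|² 4πr² dr over r ≤ 1.8a_0.
Normalization gives A² = 1/(π·a_0^3).
Let u = r/a_0; then A², 4π and the length scale all cancel, so P = ∫_{0}^{1.8} u^2·e^(-2·u) du ÷ ∫_{0}^{∞} u^2·e^(-2·u) du.
With ∫ u^2·e^(-2·u) du = -(2·u^2 + 2·u + 1)·e^(-2·u)/4 + C, the region integral is 1/4 - 277·e^(-18/5)/100 and the full one is 1/4.
The region integral divided by the full integral gives P = 0.6973.

P ≈ 0.697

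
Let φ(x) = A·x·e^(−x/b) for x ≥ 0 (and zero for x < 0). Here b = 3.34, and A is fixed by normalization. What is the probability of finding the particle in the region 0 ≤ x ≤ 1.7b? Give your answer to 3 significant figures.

P = ∫_{0}^{1.7b} |φ(x)|² dx.
The normalization integral ∫|φ|²dx over the whole domain equals b^3/4·A², and A² cancels in the ratio.
Substituting u = x/b, A² and the length scale cancel in the ratio: P = ∫_{0}^{1.7} u^2·e^(-2·u) du / ∫_{0}^{∞} u^2·e^(-2·u) du.
An antiderivative of u^2·e^(-2·u) is -(2·u^2 + 2·u + 1)·e^(-2·u)/4; evaluating from 0 to 1.7 gives 1/4 - 509·e^(-17/5)/200, while the full integral is 1/4.
The result is P = 0.6603.

P ≈ 0.660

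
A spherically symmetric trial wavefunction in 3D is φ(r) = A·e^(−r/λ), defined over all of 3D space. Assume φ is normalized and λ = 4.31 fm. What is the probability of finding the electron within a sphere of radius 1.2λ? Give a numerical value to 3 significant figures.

With dV = 4πr²dr, the probability is ∫|φ|² dV over r ≤ 1.2λ.
Normalization gives A² = 1/(π·λ^3).
In terms of u = r/λ (A², 4π and the length scale all cancel between numerator and denominator), P = [∫_{0}^{1.2} u^2·e^(-2·u) du] / [∫_{0}^{∞} u^2·e^(-2·u) du].
Using ∫ u^2·e^(-2·u) du = -(2·u^2 + 2·u + 1)·e^(-2·u)/4, the numerator is 1/4 - 157·e^(-12/5)/100 and the denominator is 1/4.
Taking the ratio yields P = 0.4303.

P ≈ 0.430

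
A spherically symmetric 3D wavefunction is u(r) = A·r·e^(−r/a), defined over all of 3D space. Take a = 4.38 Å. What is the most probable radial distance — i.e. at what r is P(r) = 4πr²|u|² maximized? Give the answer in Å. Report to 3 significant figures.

r ≈ 8.76 Å

Differentiate P(r) = 4πr²|u|² with respect to r and set to zero.
This gives r = 2·a.
With a = 4.38, the most probable radial distance is 8.760 Å.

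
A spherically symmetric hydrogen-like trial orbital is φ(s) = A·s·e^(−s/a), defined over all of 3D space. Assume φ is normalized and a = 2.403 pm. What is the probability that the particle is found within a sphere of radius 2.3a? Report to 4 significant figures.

P = ∫ |φ|² 4πs² ds over s ≤ 2.3a.
Normalization gives A² = 1/(3·π·a^5).
In terms of u = s/a (A², 4π and the length scale all cancel between numerator and denominator), P = [∫_{0}^{2.3} u^4·e^(-2·u) du] / [∫_{0}^{∞} u^4·e^(-2·u) du].
Using ∫ u^4·e^(-2·u) du = -(u^4/2 + u^3 + 3·u^2/2 + 3·u/2 + 3/4)·e^(-2·u), the numerator is ≈ 0.365074 and the denominator is 3/4.
This evaluates to P = 0.48677.

P ≈ 0.4868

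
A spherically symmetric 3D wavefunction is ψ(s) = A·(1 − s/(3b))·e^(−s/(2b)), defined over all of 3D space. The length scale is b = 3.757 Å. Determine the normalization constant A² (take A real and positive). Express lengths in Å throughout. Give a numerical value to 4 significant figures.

We need A² ∫|f|² 4πs² ds = 1, taking the integral from 0 to ∞.
(Spherical symmetry: dV = 4πs² ds.)
Recall ∫₀^∞ s^m e^(−s/β) ds = m!·β^(m+1), carrying out the integral gives A² · 8·π·b^3/3.
With b = 3.757: A² = 0.0022509 and A = 0.047444.

A^2 ≈ 0.002251 Å^(-3)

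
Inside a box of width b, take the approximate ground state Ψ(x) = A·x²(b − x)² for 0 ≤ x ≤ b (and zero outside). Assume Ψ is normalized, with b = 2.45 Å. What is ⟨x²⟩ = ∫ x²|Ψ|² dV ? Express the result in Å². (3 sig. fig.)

⟨x^2⟩ ≈ 1.64 Å^2

The expectation value is the |Ψ|²-weighted average of x^2: ∫ x^2|Ψ|² dx.
The ratio of the moment integral to the normalization integral gives ⟨x²⟩ = 3·b^2/11.
Putting b = 2.45 gives 1.637.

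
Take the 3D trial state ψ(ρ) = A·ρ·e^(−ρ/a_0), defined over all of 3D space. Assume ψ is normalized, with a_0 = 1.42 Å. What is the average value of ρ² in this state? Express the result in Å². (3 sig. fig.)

⟨ρ^2⟩ ≈ 15.1 Å^2

The expectation value is the |ψ|²-weighted average of ρ^2: ∫ ρ^2|ψ|² 4πρ² dρ.
Evaluating both integrals, ⟨ρ²⟩ = 15·a_0^2/2.
Putting a_0 = 1.42 gives 15.12.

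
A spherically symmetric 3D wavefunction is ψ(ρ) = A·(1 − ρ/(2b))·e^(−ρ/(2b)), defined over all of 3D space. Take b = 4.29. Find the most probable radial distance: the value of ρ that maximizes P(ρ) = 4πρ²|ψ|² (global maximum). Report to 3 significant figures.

Set d/dρ [P(ρ) = 4πρ²|ψ|²] = 0 and solve for ρ > 0.
Solving yields ρ = b·(√(5) + 3).
With b = 4.29, the most probable radial distance is 22.46.

ρ ≈ 22.5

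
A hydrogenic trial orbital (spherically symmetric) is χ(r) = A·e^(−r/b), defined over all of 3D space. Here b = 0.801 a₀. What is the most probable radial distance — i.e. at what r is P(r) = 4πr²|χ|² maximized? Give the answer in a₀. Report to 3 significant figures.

r ≈ 0.801 a₀

Set d/dr [P(r) = 4πr²|χ|²] = 0 and solve for r > 0.
Solving yields r = b.
With b = 0.801, the most probable radial distance is 0.8010 a₀.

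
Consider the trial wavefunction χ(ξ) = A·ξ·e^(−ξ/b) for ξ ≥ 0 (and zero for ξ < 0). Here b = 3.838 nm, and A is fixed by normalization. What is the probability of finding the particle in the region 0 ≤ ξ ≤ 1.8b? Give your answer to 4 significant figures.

|χ|² is the probability density, so P = ∫_{0}^{1.8b} |χ|² dξ.
Since A² = 1/(b^3/4), this is the region integral divided by the full normalization integral.
Substituting u = ξ/b, A² and the length scale cancel in the ratio: P = ∫_{0}^{1.8} u^2·e^(-2·u) du / ∫_{0}^{∞} u^2·e^(-2·u) du.
An antiderivative of u^2·e^(-2·u) is -(2·u^2 + 2·u + 1)·e^(-2·u)/4; evaluating from 0 to 1.8 gives 1/4 - 277·e^(-18/5)/100, while the full integral is 1/4.
Taking the ratio, P = 0.69725.

P ≈ 0.6973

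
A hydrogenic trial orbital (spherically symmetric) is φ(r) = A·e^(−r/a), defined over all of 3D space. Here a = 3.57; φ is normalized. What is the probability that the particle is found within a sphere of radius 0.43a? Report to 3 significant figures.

P ≈ 0.0564

P = ∫ |φ|² 4πr² dr over r ≤ 0.43a.
A² is fixed by ∫₀^∞ 4πr²|φ|² dr = 1, i.e. A² = (π·a^3)^(−1).
Let u = r/a; then A², 4π and the length scale all cancel, so P = ∫_{0}^{0.43} u^2·e^(-2·u) du ÷ ∫_{0}^{∞} u^2·e^(-2·u) du.
Using ∫ u^2·e^(-2·u) du = -(2·u^2 + 2·u + 1)·e^(-2·u)/4, the numerator is ≈ 0.014108 and the denominator is 1/4.
Taking the ratio yields P = 0.05643.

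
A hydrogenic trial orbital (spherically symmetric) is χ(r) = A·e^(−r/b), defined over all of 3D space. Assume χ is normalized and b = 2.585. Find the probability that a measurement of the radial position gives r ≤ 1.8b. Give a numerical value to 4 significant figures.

P = ∫ |χ|² 4πr² dr over r ≤ 1.8b.
A² is fixed by ∫₀^∞ 4πr²|χ|² dr = 1, i.e. A² = (π·b^3)^(−1).
Let u = r/b; then A², 4π and the length scale all cancel, so P = ∫_{0}^{1.8} u^2·e^(-2·u) du ÷ ∫_{0}^{∞} u^2·e^(-2·u) du.
Using ∫ u^2·e^(-2·u) du = -(2·u^2 + 2·u + 1)·e^(-2·u)/4, the numerator is 1/4 - 277·e^(-18/5)/100 and the denominator is 1/4.
This evaluates to P = 0.69725.

P ≈ 0.6973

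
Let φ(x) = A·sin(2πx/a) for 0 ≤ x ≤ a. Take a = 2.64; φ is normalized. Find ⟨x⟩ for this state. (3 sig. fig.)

⟨x⟩ = ∫ x |φ|² dx over the full domain.
Since the A² factors cancel between numerator and denominator, ⟨x⟩ = a/2.
Putting a = 2.64 gives 1.320.

⟨x⟩ ≈ 1.32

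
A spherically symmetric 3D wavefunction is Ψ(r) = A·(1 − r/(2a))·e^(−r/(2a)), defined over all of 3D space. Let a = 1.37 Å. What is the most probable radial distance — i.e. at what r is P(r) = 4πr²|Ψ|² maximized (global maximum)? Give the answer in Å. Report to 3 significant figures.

r ≈ 7.17 Å

Differentiate P(r) = 4πr²|Ψ|² with respect to r and set to zero.
This gives r = a·(√(5) + 3).
With a = 1.37, the most probable radial distance is 7.173 Å.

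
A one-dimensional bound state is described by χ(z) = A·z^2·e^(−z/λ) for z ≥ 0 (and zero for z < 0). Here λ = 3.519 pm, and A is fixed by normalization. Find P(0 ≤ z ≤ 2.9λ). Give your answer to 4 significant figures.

P = ∫_{0}^{2.9λ} |χ(z)|² dz.
The normalization integral ∫|χ|²dz over the whole domain equals 3·λ^5/4·A², and A² cancels in the ratio.
Let u = z/λ; then A² and the length scale cancel, so P = ∫_{0}^{2.9} u^4·e^(-2·u) du ÷ ∫_{0}^{∞} u^4·e^(-2·u) du.
Using ∫ u^4·e^(-2·u) du = -(u^4/2 + u^3 + 3·u^2/2 + 3·u/2 + 3/4)·e^(-2·u), the numerator is ≈ 0.515461 and the denominator is 3/4.
Evaluating gives P = 0.68728.

P ≈ 0.6873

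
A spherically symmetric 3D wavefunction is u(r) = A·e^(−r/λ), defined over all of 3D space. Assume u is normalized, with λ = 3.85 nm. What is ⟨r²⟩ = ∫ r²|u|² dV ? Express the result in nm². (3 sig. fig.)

⟨r^2⟩ ≈ 44.5 nm^2

By definition ⟨r²⟩ = ∫ r^2 |u(r)|² 4πr² dr.
Using ∫₀^∞ rⁿ e^(−αr) dr = n!/αⁿ⁺¹, the ratio of the moment integral to the normalization integral gives ⟨r²⟩ = 3·λ^2.
With λ = 3.85, ⟨r^2⟩ = 44.47.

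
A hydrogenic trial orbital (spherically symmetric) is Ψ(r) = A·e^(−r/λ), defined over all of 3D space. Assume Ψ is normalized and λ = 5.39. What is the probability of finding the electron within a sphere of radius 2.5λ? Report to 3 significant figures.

With dV = 4πr²dr, the probability is ∫|Ψ|² dV over r ≤ 2.5λ.
Normalization gives A² = 1/(π·λ^3).
In terms of u = r/λ (A², 4π and the length scale all cancel between numerator and denominator), P = [∫_{0}^{2.5} u^2·e^(-2·u) du] / [∫_{0}^{∞} u^2·e^(-2·u) du].
With ∫ u^2·e^(-2·u) du = -(2·u^2 + 2·u + 1)·e^(-2·u)/4 + C, the region integral is 1/4 - 37·e^(-5)/8 and the full one is 1/4.
This evaluates to P = 0.8753.

P ≈ 0.875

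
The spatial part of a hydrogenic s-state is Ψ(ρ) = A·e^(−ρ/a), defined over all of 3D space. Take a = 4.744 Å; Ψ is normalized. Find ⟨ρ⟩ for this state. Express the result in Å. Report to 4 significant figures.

By definition ⟨ρ⟩ = ∫ ρ |Ψ(ρ)|² 4πρ² dρ.
With ∫₀^∞ ρ^3 e^(−αρ) dρ = 3!/α^4, the ratio of the moment integral to the normalization integral gives ⟨ρ⟩ = 3·a/2.
Putting a = 4.744 gives 7.1160.

⟨ρ⟩ ≈ 7.116 Å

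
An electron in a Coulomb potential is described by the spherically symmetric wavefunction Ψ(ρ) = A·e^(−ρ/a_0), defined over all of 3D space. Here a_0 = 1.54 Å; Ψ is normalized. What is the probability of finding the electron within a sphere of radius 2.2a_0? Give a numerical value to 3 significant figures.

P = ∫ |Ψ|² 4πρ² dρ over ρ ≤ 2.2a_0.
The full normalization integral is A²·[π·a_0^3] = 1, fixing A².
In terms of u = ρ/a_0 (A², 4π and the length scale all cancel between numerator and denominator), P = [∫_{0}^{2.2} u^2·e^(-2·u) du] / [∫_{0}^{∞} u^2·e^(-2·u) du].
An antiderivative of u^2·e^(-2·u) is -(2·u^2 + 2·u + 1)·e^(-2·u)/4; evaluating from 0 to 2.2 gives 1/4 - 377·e^(-22/5)/100, while the full integral is 1/4.
This evaluates to P = 0.8149.

P ≈ 0.815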